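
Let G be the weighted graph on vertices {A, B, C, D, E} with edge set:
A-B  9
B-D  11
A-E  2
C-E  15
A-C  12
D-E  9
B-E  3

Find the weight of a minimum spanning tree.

Kruskal's algorithm — process edges by increasing weight (ties by edge label):
A-E (2): add. Components now {A,E} {B} {C} {D}
B-E (3): add. Components now {A,B,E} {C} {D}
A-B (9): skip — A and B already connected.
D-E (9): add. Components now {A,B,D,E} {C}
B-D (11): skip — B and D already connected.
A-C (12): add. Components now {A,B,C,D,E}
MST edges: A-E, B-E, D-E, A-C; total weight 2+3+9+12 = 26.

26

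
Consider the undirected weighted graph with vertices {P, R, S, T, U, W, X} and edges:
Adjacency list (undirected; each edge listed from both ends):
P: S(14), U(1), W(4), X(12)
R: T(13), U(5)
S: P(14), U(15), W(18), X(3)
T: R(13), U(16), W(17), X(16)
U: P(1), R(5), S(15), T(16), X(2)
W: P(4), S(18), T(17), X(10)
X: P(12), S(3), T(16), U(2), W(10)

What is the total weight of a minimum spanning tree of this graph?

28

Prim, starting at W.
Step 1: frontier [P-W 4, W-X 10, T-W 17, S-W 18] → take P-W (4); add P.
Step 2: frontier [P-U 1, P-X 12, P-S 14, W-X 10, T-W 17, S-W 18] → take P-U (1); add U.
Step 3: frontier [P-X 12, P-S 14, U-X 2, R-U 5, S-U 15, T-U 16, W-X 10, T-W 17, S-W 18] → take U-X (2); add X.
Step 4: frontier [P-S 14, R-U 5, S-U 15, T-U 16, T-W 17, S-W 18, S-X 3, T-X 16] → take S-X (3); add S.
Step 5: frontier [R-U 5, T-U 16, T-W 17, T-X 16] → take R-U (5); add R.
Step 6: frontier [R-T 13, T-U 16, T-W 17, T-X 16] → take R-T (13); add T.
MST edges: P-W, P-U, U-X, S-X, R-U, R-T; total weight 4+1+2+3+5+13 = 28.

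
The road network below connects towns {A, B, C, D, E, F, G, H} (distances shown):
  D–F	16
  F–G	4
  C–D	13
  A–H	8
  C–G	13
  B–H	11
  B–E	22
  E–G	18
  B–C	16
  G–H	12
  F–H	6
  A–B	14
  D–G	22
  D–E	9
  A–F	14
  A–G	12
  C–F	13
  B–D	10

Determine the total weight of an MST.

61

Prim, starting at D.
Step 1: cheapest edge leaving the tree is D–E (9); add E.
Step 2: cheapest edge leaving the tree is B–D (10); add B.
Step 3: cheapest edge leaving the tree is B–H (11); add H.
Step 4: cheapest edge leaving the tree is F–H (6); add F.
Step 5: cheapest edge leaving the tree is F–G (4); add G.
Step 6: cheapest edge leaving the tree is A–H (8); add A.
Step 7: cheapest edge leaving the tree is C–D (13); add C.
MST edges: D–E, B–D, B–H, F–H, F–G, A–H, C–D; total weight 9+10+11+6+4+8+13 = 61.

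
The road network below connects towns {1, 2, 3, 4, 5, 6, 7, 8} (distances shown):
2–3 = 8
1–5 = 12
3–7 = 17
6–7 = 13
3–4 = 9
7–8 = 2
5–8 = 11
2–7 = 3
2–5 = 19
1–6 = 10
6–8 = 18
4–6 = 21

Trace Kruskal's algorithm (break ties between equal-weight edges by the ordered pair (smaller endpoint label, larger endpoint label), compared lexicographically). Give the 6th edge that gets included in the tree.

5-8

Sort edges by weight, then run Kruskal:
7–8 (2): add — endpoints in different components.
2–7 (3): add — endpoints in different components.
2–3 (8): add — endpoints in different components.
3–4 (9): add — endpoints in different components.
1–6 (10): add — endpoints in different components.
5–8 (11): add — endpoints in different components.
1–5 (12): add — endpoints in different components.
The 6th edge added is 5–8.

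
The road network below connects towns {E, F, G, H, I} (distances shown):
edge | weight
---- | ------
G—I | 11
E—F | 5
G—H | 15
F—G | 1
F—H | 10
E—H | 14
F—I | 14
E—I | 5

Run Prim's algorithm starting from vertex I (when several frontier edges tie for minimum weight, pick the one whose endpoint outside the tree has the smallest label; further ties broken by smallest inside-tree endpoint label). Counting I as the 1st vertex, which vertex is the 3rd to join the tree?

F

Prim's algorithm from I:
Step 1: frontier [E—I 5, G—I 11, F—I 14] → take E—I (5); add E.
Step 2: frontier [E—F 5, E—H 14, G—I 11, F—I 14] → take E—F (5); add F.
Step 3: frontier [E—H 14, F—G 1, F—H 10, G—I 11] → take F—G (1); add G.
Step 4: frontier [E—H 14, F—H 10, G—H 15] → take F—H (10); add H.
Vertex order: I, E, F, G, H. The 3rd vertex is F.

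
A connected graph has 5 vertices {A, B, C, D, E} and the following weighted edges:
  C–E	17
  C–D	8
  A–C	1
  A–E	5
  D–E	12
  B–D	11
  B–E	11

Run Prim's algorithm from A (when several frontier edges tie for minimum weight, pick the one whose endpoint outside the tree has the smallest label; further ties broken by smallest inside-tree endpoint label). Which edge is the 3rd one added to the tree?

C-D

Prim, starting at A.
Step 1: cheapest edge leaving the tree is A–C (1); add C.
Step 2: cheapest edge leaving the tree is A–E (5); add E.
Step 3: cheapest edge leaving the tree is C–D (8); add D.
Step 4: cheapest edge leaving the tree is B–D (11); add B.
The 3rd edge added is C–D.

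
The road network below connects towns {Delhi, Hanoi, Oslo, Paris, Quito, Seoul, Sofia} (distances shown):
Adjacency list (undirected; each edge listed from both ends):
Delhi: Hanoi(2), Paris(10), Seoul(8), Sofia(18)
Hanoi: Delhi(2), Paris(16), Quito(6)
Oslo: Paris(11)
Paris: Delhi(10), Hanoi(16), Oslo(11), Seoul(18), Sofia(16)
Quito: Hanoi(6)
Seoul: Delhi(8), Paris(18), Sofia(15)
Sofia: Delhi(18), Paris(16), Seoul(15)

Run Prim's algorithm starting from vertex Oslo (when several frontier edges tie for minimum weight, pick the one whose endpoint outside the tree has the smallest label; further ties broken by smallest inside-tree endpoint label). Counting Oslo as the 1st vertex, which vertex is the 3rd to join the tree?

Delhi

Grow the tree from Oslo using Prim:
Step 1: frontier [Oslo–Paris 11] → take Oslo–Paris (11); add Paris.
Step 2: frontier [Delhi–Paris 10, Hanoi–Paris 16, Paris–Sofia 16, Paris–Seoul 18] → take Delhi–Paris (10); add Delhi.
Step 3: frontier [Delhi–Hanoi 2, Delhi–Seoul 8, Delhi–Sofia 18, Hanoi–Paris 16, Paris–Sofia 16, Paris–Seoul 18] → take Delhi–Hanoi (2); add Hanoi.
Step 4: frontier [Delhi–Seoul 8, Delhi–Sofia 18, Hanoi–Quito 6, Paris–Sofia 16, Paris–Seoul 18] → take Hanoi–Quito (6); add Quito.
Step 5: frontier [Delhi–Seoul 8, Delhi–Sofia 18, Paris–Sofia 16, Paris–Seoul 18] → take Delhi–Seoul (8); add Seoul.
Step 6: frontier [Delhi–Sofia 18, Paris–Sofia 16, Seoul–Sofia 15] → take Seoul–Sofia (15); add Sofia.
Vertex order: Oslo, Paris, Delhi, Hanoi, Quito, Seoul, Sofia. The 3rd vertex is Delhi.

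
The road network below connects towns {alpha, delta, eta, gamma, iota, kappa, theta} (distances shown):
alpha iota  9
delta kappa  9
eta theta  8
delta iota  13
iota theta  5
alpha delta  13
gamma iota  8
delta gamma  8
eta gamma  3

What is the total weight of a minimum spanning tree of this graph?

42

Kruskal's algorithm — process edges by increasing weight (ties by edge label):
eta gamma (3): add. Components now {iota} {alpha} {eta,gamma} {theta} {kappa} {delta}
iota theta (5): add. Components now {iota,theta} {alpha} {eta,gamma} {kappa} {delta}
delta gamma (8): add. Components now {iota,theta} {alpha} {delta,eta,gamma} {kappa}
eta theta (8): add. Components now {delta,eta,gamma,iota,theta} {alpha} {kappa}
gamma iota (8): skip — iota and gamma already connected.
alpha iota (9): add. Components now {alpha,delta,eta,gamma,iota,theta} {kappa}
delta kappa (9): add. Components now {alpha,delta,eta,gamma,iota,kappa,theta}
MST edges: eta gamma, iota theta, delta gamma, eta theta, alpha iota, delta kappa; total weight 3+5+8+8+9+9 = 42.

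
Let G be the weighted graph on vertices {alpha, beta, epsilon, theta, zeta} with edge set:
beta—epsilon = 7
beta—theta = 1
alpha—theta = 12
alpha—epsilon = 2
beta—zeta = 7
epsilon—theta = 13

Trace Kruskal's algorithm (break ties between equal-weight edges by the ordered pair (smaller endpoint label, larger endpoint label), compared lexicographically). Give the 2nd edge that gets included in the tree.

Kruskal's algorithm — process edges by increasing weight (ties by edge label):
beta—theta (1): add. Components now {beta,theta} {zeta} {epsilon} {alpha}
alpha—epsilon (2): add. Components now {beta,theta} {zeta} {alpha,epsilon}
beta—epsilon (7): add. Components now {alpha,beta,epsilon,theta} {zeta}
beta—zeta (7): add. Components now {alpha,beta,epsilon,theta,zeta}
The 2nd edge added is alpha—epsilon.

alpha-epsilon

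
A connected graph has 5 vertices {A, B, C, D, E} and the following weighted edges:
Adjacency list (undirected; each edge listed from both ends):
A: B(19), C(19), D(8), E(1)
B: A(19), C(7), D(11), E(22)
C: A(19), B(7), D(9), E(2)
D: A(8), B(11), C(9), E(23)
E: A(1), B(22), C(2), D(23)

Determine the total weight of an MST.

Grow the tree from A using Prim:
Step 1: frontier [A E 1, A D 8, A B 19, A C 19] → take A E (1); add E.
Step 2: frontier [A D 8, A B 19, A C 19, C E 2, B E 22, D E 23] → take C E (2); add C.
Step 3: frontier [A D 8, A B 19, B C 7, C D 9, B E 22, D E 23] → take B C (7); add B.
Step 4: frontier [A D 8, B D 11, C D 9, D E 23] → take A D (8); add D.
MST edges: A E, C E, B C, A D; total weight 1+2+7+8 = 18.

18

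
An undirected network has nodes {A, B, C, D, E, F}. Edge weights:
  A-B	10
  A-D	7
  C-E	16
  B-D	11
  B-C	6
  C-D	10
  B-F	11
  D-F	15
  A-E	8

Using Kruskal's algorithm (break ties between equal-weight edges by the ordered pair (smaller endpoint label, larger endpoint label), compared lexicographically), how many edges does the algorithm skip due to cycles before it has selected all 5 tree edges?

Sort edges by weight, then run Kruskal:
B-C (6): add — endpoints in different components.
A-D (7): add — endpoints in different components.
A-E (8): add — endpoints in different components.
A-B (10): add — endpoints in different components.
C-D (10): skip — C and D already connected.
B-D (11): skip — B and D already connected.
B-F (11): add — endpoints in different components.
Edges rejected before the tree was complete: 2.

2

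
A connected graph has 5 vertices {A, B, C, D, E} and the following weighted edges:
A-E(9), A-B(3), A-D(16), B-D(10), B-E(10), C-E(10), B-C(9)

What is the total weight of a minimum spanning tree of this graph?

Prim's algorithm from E:
Step 1: cheapest edge leaving the tree is A-E (9); add A.
Step 2: cheapest edge leaving the tree is A-B (3); add B.
Step 3: cheapest edge leaving the tree is B-C (9); add C.
Step 4: cheapest edge leaving the tree is B-D (10); add D.
MST edges: A-E, A-B, B-C, B-D; total weight 9+3+9+10 = 31.

31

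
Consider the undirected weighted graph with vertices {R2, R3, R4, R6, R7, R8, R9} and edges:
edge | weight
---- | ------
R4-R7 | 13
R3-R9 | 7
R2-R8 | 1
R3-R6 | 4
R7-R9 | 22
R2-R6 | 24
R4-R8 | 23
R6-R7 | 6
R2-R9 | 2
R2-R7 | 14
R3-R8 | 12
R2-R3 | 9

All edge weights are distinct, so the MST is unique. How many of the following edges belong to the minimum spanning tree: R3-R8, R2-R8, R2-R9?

2

Kruskal: consider edges lightest-first.
R2-R8 (1): add — endpoints in different components.
R2-R9 (2): add — endpoints in different components.
R3-R6 (4): add — endpoints in different components.
R6-R7 (6): add — endpoints in different components.
R3-R9 (7): add — endpoints in different components.
R2-R3 (9): skip — R2 and R3 already connected.
R3-R8 (12): skip — R8 and R3 already connected.
R4-R7 (13): add — endpoints in different components.
MST edge set: {R2-R8, R2-R9, R3-R6, R6-R7, R3-R9, R4-R7}.
Of the listed edges, {R2-R8, R2-R9} are in the MST → 2.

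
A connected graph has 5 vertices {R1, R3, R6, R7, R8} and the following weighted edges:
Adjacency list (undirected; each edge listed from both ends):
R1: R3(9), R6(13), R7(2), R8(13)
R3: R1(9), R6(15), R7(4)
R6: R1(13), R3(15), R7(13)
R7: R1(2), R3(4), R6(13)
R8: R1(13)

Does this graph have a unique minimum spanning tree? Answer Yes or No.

No

Sort edges by weight, then run Kruskal:
R1–R7 (2): add — endpoints in different components.
R3–R7 (4): add — endpoints in different components.
R1–R3 (9): skip — R3 and R1 already connected.
R1–R6 (13): add — endpoints in different components.
R1–R8 (13): add — endpoints in different components.
Non-tree edge R6–R7 has weight 13, equal to the heaviest edge on its tree cycle — swapping gives another MST of the same weight. Not unique.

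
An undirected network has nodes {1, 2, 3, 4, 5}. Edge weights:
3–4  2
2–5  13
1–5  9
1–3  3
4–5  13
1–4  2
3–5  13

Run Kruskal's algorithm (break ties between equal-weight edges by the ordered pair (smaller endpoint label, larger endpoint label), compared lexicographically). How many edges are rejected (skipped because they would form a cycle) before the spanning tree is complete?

1

Sort edges by weight, then run Kruskal:
1–4 (2): add. Components now {1,4} {2} {3} {5}
3–4 (2): add. Components now {1,3,4} {2} {5}
1–3 (3): skip — 1 and 3 already connected.
1–5 (9): add. Components now {1,3,4,5} {2}
2–5 (13): add. Components now {1,2,3,4,5}
Edges rejected before the tree was complete: 1.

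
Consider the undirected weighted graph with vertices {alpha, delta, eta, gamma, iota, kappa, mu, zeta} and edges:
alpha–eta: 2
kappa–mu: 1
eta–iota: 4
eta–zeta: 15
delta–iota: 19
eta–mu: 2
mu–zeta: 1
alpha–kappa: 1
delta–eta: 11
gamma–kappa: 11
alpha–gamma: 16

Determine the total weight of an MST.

Grow the tree from delta using Prim:
Step 1: frontier [delta–eta 11, delta–iota 19] → take delta–eta (11); add eta.
Step 2: frontier [delta–iota 19, alpha–eta 2, eta–mu 2, eta–iota 4, eta–zeta 15] → take alpha–eta (2); add alpha.
Step 3: frontier [alpha–kappa 1, alpha–gamma 16, delta–iota 19, eta–mu 2, eta–iota 4, eta–zeta 15] → take alpha–kappa (1); add kappa.
Step 4: frontier [alpha–gamma 16, delta–iota 19, eta–mu 2, eta–iota 4, eta–zeta 15, kappa–mu 1, gamma–kappa 11] → take kappa–mu (1); add mu.
Step 5: frontier [alpha–gamma 16, delta–iota 19, eta–iota 4, eta–zeta 15, gamma–kappa 11, mu–zeta 1] → take mu–zeta (1); add zeta.
Step 6: frontier [alpha–gamma 16, delta–iota 19, eta–iota 4, gamma–kappa 11] → take eta–iota (4); add iota.
Step 7: frontier [alpha–gamma 16, gamma–kappa 11] → take gamma–kappa (11); add gamma.
MST edges: delta–eta, alpha–eta, alpha–kappa, kappa–mu, mu–zeta, eta–iota, gamma–kappa; total weight 11+2+1+1+1+4+11 = 31.

31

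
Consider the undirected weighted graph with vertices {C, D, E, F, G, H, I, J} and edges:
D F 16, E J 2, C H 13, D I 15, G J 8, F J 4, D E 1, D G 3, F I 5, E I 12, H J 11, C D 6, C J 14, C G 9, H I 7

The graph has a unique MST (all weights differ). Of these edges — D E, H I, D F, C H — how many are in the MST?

2

Kruskal: consider edges lightest-first.
D E (1): add — endpoints in different components.
E J (2): add — endpoints in different components.
D G (3): add — endpoints in different components.
F J (4): add — endpoints in different components.
F I (5): add — endpoints in different components.
C D (6): add — endpoints in different components.
H I (7): add — endpoints in different components.
MST edge set: {D E, E J, D G, F J, F I, C D, H I}.
Of the listed edges, {D E, H I} are in the MST → 2.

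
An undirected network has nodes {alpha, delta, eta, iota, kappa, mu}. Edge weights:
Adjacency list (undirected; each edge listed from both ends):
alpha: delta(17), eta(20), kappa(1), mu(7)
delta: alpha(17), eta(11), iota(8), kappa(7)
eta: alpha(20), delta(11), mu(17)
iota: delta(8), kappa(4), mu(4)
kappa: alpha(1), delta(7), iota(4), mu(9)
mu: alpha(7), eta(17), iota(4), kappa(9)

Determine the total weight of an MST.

Kruskal: consider edges lightest-first.
alpha–kappa (1): add — endpoints in different components.
iota–kappa (4): add — endpoints in different components.
iota–mu (4): add — endpoints in different components.
alpha–mu (7): skip — alpha and mu already connected.
delta–kappa (7): add — endpoints in different components.
delta–iota (8): skip — iota and delta already connected.
kappa–mu (9): skip — kappa and mu already connected.
delta–eta (11): add — endpoints in different components.
MST edges: alpha–kappa, iota–kappa, iota–mu, delta–kappa, delta–eta; total weight 1+4+4+7+11 = 27.

27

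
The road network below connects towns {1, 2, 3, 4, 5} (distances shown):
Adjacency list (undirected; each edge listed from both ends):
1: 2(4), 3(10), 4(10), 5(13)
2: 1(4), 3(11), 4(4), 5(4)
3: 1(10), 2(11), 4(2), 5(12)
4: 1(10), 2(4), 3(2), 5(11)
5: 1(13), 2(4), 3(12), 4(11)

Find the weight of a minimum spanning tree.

14

Prim, starting at 5.
Step 1: cheapest edge leaving the tree is 2 5 (4); add 2.
Step 2: cheapest edge leaving the tree is 1 2 (4); add 1.
Step 3: cheapest edge leaving the tree is 2 4 (4); add 4.
Step 4: cheapest edge leaving the tree is 3 4 (2); add 3.
MST edges: 2 5, 1 2, 2 4, 3 4; total weight 4+4+4+2 = 14.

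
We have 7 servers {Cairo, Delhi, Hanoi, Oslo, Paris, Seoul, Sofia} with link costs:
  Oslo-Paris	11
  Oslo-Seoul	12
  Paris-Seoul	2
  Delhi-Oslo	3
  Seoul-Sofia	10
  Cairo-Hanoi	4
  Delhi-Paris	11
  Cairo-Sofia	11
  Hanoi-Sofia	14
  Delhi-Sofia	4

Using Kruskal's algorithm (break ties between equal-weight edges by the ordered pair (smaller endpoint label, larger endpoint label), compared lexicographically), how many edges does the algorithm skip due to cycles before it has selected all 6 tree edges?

0

Kruskal: consider edges lightest-first.
Paris-Seoul (2): add — endpoints in different components.
Delhi-Oslo (3): add — endpoints in different components.
Cairo-Hanoi (4): add — endpoints in different components.
Delhi-Sofia (4): add — endpoints in different components.
Seoul-Sofia (10): add — endpoints in different components.
Cairo-Sofia (11): add — endpoints in different components.
Edges rejected before the tree was complete: 0.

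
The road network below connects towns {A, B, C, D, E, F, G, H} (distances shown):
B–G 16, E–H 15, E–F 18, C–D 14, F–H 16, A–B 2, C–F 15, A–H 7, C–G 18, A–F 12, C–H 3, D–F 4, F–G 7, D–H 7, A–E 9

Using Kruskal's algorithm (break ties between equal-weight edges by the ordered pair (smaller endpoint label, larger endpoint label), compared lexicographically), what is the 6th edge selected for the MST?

Kruskal's algorithm — process edges by increasing weight (ties by edge label):
A–B (2): add — endpoints in different components.
C–H (3): add — endpoints in different components.
D–F (4): add — endpoints in different components.
A–H (7): add — endpoints in different components.
D–H (7): add — endpoints in different components.
F–G (7): add — endpoints in different components.
A–E (9): add — endpoints in different components.
The 6th edge added is F–G.

F-G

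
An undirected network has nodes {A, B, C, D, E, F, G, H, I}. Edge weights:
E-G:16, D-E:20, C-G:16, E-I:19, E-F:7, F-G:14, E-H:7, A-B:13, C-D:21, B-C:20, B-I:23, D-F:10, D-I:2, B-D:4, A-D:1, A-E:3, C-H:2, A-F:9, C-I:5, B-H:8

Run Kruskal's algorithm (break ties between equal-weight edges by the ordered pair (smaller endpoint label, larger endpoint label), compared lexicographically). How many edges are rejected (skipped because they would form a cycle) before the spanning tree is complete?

Kruskal's algorithm — process edges by increasing weight (ties by edge label):
A-D (1): add — endpoints in different components.
C-H (2): add — endpoints in different components.
D-I (2): add — endpoints in different components.
A-E (3): add — endpoints in different components.
B-D (4): add — endpoints in different components.
C-I (5): add — endpoints in different components.
E-F (7): add — endpoints in different components.
E-H (7): skip — E and H already connected.
B-H (8): skip — B and H already connected.
A-F (9): skip — A and F already connected.
D-F (10): skip — D and F already connected.
A-B (13): skip — A and B already connected.
F-G (14): add — endpoints in different components.
Edges rejected before the tree was complete: 5.

5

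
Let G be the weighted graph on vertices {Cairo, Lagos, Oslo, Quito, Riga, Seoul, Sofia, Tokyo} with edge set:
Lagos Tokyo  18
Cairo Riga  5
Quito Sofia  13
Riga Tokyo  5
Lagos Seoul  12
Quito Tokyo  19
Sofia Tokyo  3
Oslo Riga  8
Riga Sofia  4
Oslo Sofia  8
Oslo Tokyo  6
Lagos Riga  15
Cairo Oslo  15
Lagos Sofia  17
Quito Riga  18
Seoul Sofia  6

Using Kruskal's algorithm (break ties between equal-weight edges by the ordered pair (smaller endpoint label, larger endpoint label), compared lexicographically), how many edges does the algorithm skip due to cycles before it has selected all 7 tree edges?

3

Kruskal: consider edges lightest-first.
Sofia Tokyo (3): add — endpoints in different components.
Riga Sofia (4): add — endpoints in different components.
Cairo Riga (5): add — endpoints in different components.
Riga Tokyo (5): skip — Riga and Tokyo already connected.
Oslo Tokyo (6): add — endpoints in different components.
Seoul Sofia (6): add — endpoints in different components.
Oslo Riga (8): skip — Riga and Oslo already connected.
Oslo Sofia (8): skip — Oslo and Sofia already connected.
Lagos Seoul (12): add — endpoints in different components.
Quito Sofia (13): add — endpoints in different components.
Edges rejected before the tree was complete: 3.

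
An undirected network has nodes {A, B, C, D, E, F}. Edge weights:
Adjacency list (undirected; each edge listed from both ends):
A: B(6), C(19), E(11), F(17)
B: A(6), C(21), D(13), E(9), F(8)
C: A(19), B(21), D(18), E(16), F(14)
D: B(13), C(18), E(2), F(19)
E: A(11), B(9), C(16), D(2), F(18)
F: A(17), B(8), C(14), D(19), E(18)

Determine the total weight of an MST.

39

Sort edges by weight, then run Kruskal:
D—E (2): add. Components now {A} {B} {C} {D,E} {F}
A—B (6): add. Components now {A,B} {C} {D,E} {F}
B—F (8): add. Components now {A,B,F} {C} {D,E}
B—E (9): add. Components now {A,B,D,E,F} {C}
A—E (11): skip — A and E already connected.
B—D (13): skip — B and D already connected.
C—F (14): add. Components now {A,B,C,D,E,F}
MST edges: D—E, A—B, B—F, B—E, C—F; total weight 2+6+8+9+14 = 39.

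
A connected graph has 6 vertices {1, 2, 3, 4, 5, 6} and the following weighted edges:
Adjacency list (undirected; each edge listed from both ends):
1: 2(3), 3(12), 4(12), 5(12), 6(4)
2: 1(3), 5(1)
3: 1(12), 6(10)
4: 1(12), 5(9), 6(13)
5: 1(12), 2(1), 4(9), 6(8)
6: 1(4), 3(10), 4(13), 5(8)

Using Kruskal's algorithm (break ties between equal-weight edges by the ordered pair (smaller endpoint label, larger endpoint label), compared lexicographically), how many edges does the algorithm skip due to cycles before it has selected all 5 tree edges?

Kruskal's algorithm — process edges by increasing weight (ties by edge label):
2–5 (1): add. Components now {1} {2,5} {3} {4} {6}
1–2 (3): add. Components now {1,2,5} {3} {4} {6}
1–6 (4): add. Components now {1,2,5,6} {3} {4}
5–6 (8): skip — 5 and 6 already connected.
4–5 (9): add. Components now {1,2,4,5,6} {3}
3–6 (10): add. Components now {1,2,3,4,5,6}
Edges rejected before the tree was complete: 1.

1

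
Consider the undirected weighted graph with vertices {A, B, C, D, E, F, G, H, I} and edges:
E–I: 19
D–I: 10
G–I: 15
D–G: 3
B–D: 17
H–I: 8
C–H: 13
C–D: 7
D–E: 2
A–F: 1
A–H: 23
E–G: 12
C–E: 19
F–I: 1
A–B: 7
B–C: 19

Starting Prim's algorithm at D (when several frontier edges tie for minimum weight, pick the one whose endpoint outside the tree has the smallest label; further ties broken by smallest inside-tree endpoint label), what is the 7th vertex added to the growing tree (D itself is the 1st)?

A

Prim, starting at D.
Step 1: cheapest edge leaving the tree is D–E (2); add E.
Step 2: cheapest edge leaving the tree is D–G (3); add G.
Step 3: cheapest edge leaving the tree is C–D (7); add C.
Step 4: cheapest edge leaving the tree is D–I (10); add I.
Step 5: cheapest edge leaving the tree is F–I (1); add F.
Step 6: cheapest edge leaving the tree is A–F (1); add A.
Step 7: cheapest edge leaving the tree is A–B (7); add B.
Step 8: cheapest edge leaving the tree is H–I (8); add H.
Vertex order: D, E, G, C, I, F, A, B, H. The 7th vertex is A.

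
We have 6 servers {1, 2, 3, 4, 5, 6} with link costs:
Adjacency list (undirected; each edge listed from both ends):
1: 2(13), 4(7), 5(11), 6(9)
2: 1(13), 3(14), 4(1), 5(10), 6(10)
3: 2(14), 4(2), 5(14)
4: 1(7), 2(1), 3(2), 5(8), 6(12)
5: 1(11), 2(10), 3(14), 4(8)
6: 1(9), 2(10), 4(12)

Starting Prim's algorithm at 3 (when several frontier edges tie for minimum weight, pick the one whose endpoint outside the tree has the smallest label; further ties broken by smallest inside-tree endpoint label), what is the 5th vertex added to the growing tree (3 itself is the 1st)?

Prim's algorithm from 3:
Step 1: cheapest edge leaving the tree is 3—4 (2); add 4.
Step 2: cheapest edge leaving the tree is 2—4 (1); add 2.
Step 3: cheapest edge leaving the tree is 1—4 (7); add 1.
Step 4: cheapest edge leaving the tree is 4—5 (8); add 5.
Step 5: cheapest edge leaving the tree is 1—6 (9); add 6.
Vertex order: 3, 4, 2, 1, 5, 6. The 5th vertex is 5.

5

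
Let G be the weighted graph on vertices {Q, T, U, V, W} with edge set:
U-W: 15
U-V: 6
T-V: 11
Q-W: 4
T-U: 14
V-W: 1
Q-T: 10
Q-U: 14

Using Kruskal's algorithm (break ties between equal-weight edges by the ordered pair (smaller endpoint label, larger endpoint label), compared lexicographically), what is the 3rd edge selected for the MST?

U-V

Kruskal: consider edges lightest-first.
V-W (1): add — endpoints in different components.
Q-W (4): add — endpoints in different components.
U-V (6): add — endpoints in different components.
Q-T (10): add — endpoints in different components.
The 3rd edge added is U-V.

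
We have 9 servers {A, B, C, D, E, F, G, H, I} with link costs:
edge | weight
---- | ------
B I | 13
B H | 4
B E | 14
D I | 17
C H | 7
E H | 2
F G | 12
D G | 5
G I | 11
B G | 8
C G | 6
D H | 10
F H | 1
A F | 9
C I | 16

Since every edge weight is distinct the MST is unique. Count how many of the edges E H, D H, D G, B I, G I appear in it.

3

Sort edges by weight, then run Kruskal:
F H (1): add — endpoints in different components.
E H (2): add — endpoints in different components.
B H (4): add — endpoints in different components.
D G (5): add — endpoints in different components.
C G (6): add — endpoints in different components.
C H (7): add — endpoints in different components.
B G (8): skip — B and G already connected.
A F (9): add — endpoints in different components.
D H (10): skip — D and H already connected.
G I (11): add — endpoints in different components.
MST edge set: {F H, E H, B H, D G, C G, C H, A F, G I}.
Of the listed edges, {E H, D G, G I} are in the MST → 3.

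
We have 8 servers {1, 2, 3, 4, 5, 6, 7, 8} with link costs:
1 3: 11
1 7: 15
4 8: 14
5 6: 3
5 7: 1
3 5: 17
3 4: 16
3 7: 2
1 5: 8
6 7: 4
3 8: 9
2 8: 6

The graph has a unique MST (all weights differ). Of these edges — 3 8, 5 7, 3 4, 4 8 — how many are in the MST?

3

Kruskal: consider edges lightest-first.
5 7 (1): add — endpoints in different components.
3 7 (2): add — endpoints in different components.
5 6 (3): add — endpoints in different components.
6 7 (4): skip — 6 and 7 already connected.
2 8 (6): add — endpoints in different components.
1 5 (8): add — endpoints in different components.
3 8 (9): add — endpoints in different components.
1 3 (11): skip — 1 and 3 already connected.
4 8 (14): add — endpoints in different components.
MST edge set: {5 7, 3 7, 5 6, 2 8, 1 5, 3 8, 4 8}.
Of the listed edges, {3 8, 5 7, 4 8} are in the MST → 3.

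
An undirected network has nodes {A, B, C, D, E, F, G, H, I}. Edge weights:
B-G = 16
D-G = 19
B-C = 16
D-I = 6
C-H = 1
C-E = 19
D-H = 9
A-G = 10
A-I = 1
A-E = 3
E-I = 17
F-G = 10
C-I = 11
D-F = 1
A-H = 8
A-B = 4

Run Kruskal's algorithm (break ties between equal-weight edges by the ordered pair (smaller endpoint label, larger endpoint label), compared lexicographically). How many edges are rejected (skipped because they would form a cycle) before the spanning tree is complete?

1

Kruskal's algorithm — process edges by increasing weight (ties by edge label):
A-I (1): add — endpoints in different components.
C-H (1): add — endpoints in different components.
D-F (1): add — endpoints in different components.
A-E (3): add — endpoints in different components.
A-B (4): add — endpoints in different components.
D-I (6): add — endpoints in different components.
A-H (8): add — endpoints in different components.
D-H (9): skip — D and H already connected.
A-G (10): add — endpoints in different components.
Edges rejected before the tree was complete: 1.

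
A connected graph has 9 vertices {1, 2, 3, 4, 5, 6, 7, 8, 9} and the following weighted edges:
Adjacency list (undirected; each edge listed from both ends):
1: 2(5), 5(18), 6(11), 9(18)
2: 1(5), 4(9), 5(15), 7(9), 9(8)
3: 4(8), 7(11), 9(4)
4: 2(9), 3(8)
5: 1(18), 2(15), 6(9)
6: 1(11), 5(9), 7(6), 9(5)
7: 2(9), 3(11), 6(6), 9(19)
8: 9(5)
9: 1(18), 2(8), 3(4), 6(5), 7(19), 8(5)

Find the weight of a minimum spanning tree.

50

Grow the tree from 6 using Prim:
Step 1: cheapest edge leaving the tree is 6-9 (5); add 9.
Step 2: cheapest edge leaving the tree is 3-9 (4); add 3.
Step 3: cheapest edge leaving the tree is 8-9 (5); add 8.
Step 4: cheapest edge leaving the tree is 6-7 (6); add 7.
Step 5: cheapest edge leaving the tree is 2-9 (8); add 2.
Step 6: cheapest edge leaving the tree is 1-2 (5); add 1.
Step 7: cheapest edge leaving the tree is 3-4 (8); add 4.
Step 8: cheapest edge leaving the tree is 5-6 (9); add 5.
MST edges: 6-9, 3-9, 8-9, 6-7, 2-9, 1-2, 3-4, 5-6; total weight 5+4+5+6+8+5+8+9 = 50.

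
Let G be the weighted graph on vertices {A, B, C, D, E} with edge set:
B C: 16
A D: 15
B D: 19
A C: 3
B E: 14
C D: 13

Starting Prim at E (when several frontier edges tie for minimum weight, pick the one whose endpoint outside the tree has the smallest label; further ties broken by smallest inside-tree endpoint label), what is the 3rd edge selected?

Grow the tree from E using Prim:
Step 1: cheapest edge leaving the tree is B E (14); add B.
Step 2: cheapest edge leaving the tree is B C (16); add C.
Step 3: cheapest edge leaving the tree is A C (3); add A.
Step 4: cheapest edge leaving the tree is C D (13); add D.
The 3rd edge added is A C.

A-C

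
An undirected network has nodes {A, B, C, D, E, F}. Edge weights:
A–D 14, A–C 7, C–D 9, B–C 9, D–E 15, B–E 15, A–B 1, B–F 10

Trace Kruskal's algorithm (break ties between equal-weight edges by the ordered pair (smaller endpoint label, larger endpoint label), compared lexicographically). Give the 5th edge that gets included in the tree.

Sort edges by weight, then run Kruskal:
A–B (1): add — endpoints in different components.
A–C (7): add — endpoints in different components.
B–C (9): skip — B and C already connected.
C–D (9): add — endpoints in different components.
B–F (10): add — endpoints in different components.
A–D (14): skip — A and D already connected.
B–E (15): add — endpoints in different components.
The 5th edge added is B–E.

B-E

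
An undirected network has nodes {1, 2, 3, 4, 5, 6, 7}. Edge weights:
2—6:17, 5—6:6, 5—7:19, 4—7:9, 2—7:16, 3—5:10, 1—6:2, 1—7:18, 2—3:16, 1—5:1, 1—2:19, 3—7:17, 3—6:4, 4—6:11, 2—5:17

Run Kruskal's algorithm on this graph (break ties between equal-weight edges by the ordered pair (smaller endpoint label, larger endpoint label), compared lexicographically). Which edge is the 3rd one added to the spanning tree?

3-6

Kruskal: consider edges lightest-first.
1—5 (1): add. Components now {1,5} {2} {3} {4} {6} {7}
1—6 (2): add. Components now {1,5,6} {2} {3} {4} {7}
3—6 (4): add. Components now {1,3,5,6} {2} {4} {7}
5—6 (6): skip — 5 and 6 already connected.
4—7 (9): add. Components now {1,3,5,6} {2} {4,7}
3—5 (10): skip — 3 and 5 already connected.
4—6 (11): add. Components now {1,3,4,5,6,7} {2}
2—3 (16): add. Components now {1,2,3,4,5,6,7}
The 3rd edge added is 3—6.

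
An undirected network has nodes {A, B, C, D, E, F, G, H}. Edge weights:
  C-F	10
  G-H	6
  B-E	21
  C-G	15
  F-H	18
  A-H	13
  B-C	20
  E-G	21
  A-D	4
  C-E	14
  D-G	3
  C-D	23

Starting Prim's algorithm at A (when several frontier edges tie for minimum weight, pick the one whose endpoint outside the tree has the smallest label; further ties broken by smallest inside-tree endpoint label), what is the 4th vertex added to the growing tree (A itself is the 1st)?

Prim's algorithm from A:
Step 1: frontier [A-D 4, A-H 13] → take A-D (4); add D.
Step 2: frontier [A-H 13, D-G 3, C-D 23] → take D-G (3); add G.
Step 3: frontier [A-H 13, C-D 23, G-H 6, C-G 15, E-G 21] → take G-H (6); add H.
Step 4: frontier [C-D 23, C-G 15, E-G 21, F-H 18] → take C-G (15); add C.
Step 5: frontier [C-F 10, C-E 14, B-C 20, E-G 21, F-H 18] → take C-F (10); add F.
Step 6: frontier [C-E 14, B-C 20, E-G 21] → take C-E (14); add E.
Step 7: frontier [B-C 20, B-E 21] → take B-C (20); add B.
Vertex order: A, D, G, H, C, F, E, B. The 4th vertex is H.

H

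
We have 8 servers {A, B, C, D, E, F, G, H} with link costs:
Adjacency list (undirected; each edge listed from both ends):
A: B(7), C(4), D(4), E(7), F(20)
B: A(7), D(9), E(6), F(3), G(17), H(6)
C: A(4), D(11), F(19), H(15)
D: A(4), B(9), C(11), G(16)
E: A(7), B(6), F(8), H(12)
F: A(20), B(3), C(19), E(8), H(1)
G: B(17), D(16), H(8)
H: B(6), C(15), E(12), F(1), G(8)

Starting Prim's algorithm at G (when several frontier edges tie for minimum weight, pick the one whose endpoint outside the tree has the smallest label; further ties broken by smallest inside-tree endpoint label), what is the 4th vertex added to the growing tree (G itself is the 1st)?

B

Prim, starting at G.
Step 1: cheapest edge leaving the tree is G—H (8); add H.
Step 2: cheapest edge leaving the tree is F—H (1); add F.
Step 3: cheapest edge leaving the tree is B—F (3); add B.
Step 4: cheapest edge leaving the tree is B—E (6); add E.
Step 5: cheapest edge leaving the tree is A—B (7); add A.
Step 6: cheapest edge leaving the tree is A—C (4); add C.
Step 7: cheapest edge leaving the tree is A—D (4); add D.
Vertex order: G, H, F, B, E, A, C, D. The 4th vertex is B.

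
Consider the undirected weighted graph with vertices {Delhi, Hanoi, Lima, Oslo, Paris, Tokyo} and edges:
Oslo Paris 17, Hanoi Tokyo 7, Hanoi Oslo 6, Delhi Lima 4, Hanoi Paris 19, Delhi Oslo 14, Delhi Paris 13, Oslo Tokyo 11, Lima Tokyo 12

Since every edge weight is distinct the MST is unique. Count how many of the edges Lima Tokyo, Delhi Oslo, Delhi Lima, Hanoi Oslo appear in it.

3

Kruskal: consider edges lightest-first.
Delhi Lima (4): add. Components now {Tokyo} {Delhi,Lima} {Oslo} {Hanoi} {Paris}
Hanoi Oslo (6): add. Components now {Tokyo} {Delhi,Lima} {Hanoi,Oslo} {Paris}
Hanoi Tokyo (7): add. Components now {Hanoi,Oslo,Tokyo} {Delhi,Lima} {Paris}
Oslo Tokyo (11): skip — Tokyo and Oslo already connected.
Lima Tokyo (12): add. Components now {Delhi,Hanoi,Lima,Oslo,Tokyo} {Paris}
Delhi Paris (13): add. Components now {Delhi,Hanoi,Lima,Oslo,Paris,Tokyo}
MST edge set: {Delhi Lima, Hanoi Oslo, Hanoi Tokyo, Lima Tokyo, Delhi Paris}.
Of the listed edges, {Lima Tokyo, Delhi Lima, Hanoi Oslo} are in the MST → 3.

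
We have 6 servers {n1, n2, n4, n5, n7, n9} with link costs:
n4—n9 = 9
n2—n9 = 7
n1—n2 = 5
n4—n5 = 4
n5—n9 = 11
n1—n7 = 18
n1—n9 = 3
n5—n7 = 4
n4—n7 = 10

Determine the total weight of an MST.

25

Prim, starting at n9.
Step 1: frontier [n1—n9 3, n2—n9 7, n4—n9 9, n5—n9 11] → take n1—n9 (3); add n1.
Step 2: frontier [n1—n2 5, n1—n7 18, n2—n9 7, n4—n9 9, n5—n9 11] → take n1—n2 (5); add n2.
Step 3: frontier [n1—n7 18, n4—n9 9, n5—n9 11] → take n4—n9 (9); add n4.
Step 4: frontier [n1—n7 18, n4—n5 4, n4—n7 10, n5—n9 11] → take n4—n5 (4); add n5.
Step 5: frontier [n1—n7 18, n4—n7 10, n5—n7 4] → take n5—n7 (4); add n7.
MST edges: n1—n9, n1—n2, n4—n9, n4—n5, n5—n7; total weight 3+5+9+4+4 = 25.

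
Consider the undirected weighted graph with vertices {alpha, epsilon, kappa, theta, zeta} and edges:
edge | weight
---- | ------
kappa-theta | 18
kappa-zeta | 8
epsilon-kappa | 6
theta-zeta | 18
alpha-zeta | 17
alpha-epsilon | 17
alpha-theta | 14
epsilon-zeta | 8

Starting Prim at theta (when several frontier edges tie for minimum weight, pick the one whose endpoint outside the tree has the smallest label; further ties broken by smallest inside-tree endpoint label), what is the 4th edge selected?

epsilon-zeta

Grow the tree from theta using Prim:
Step 1: frontier [alpha-theta 14, kappa-theta 18, theta-zeta 18] → take alpha-theta (14); add alpha.
Step 2: frontier [alpha-epsilon 17, alpha-zeta 17, kappa-theta 18, theta-zeta 18] → take alpha-epsilon (17); add epsilon.
Step 3: frontier [alpha-zeta 17, epsilon-kappa 6, epsilon-zeta 8, kappa-theta 18, theta-zeta 18] → take epsilon-kappa (6); add kappa.
Step 4: frontier [alpha-zeta 17, epsilon-zeta 8, kappa-zeta 8, theta-zeta 18] → take epsilon-zeta (8); add zeta.
The 4th edge added is epsilon-zeta.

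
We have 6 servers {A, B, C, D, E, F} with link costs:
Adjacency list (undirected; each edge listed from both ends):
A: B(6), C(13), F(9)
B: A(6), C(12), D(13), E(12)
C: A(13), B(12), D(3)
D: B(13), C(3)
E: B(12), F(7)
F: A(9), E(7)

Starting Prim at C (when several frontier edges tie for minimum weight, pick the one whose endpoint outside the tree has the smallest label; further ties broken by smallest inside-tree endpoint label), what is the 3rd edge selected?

A-B

Grow the tree from C using Prim:
Step 1: frontier [C D 3, B C 12, A C 13] → take C D (3); add D.
Step 2: frontier [B C 12, A C 13, B D 13] → take B C (12); add B.
Step 3: frontier [A B 6, B E 12, A C 13] → take A B (6); add A.
Step 4: frontier [A F 9, B E 12] → take A F (9); add F.
Step 5: frontier [B E 12, E F 7] → take E F (7); add E.
The 3rd edge added is A B.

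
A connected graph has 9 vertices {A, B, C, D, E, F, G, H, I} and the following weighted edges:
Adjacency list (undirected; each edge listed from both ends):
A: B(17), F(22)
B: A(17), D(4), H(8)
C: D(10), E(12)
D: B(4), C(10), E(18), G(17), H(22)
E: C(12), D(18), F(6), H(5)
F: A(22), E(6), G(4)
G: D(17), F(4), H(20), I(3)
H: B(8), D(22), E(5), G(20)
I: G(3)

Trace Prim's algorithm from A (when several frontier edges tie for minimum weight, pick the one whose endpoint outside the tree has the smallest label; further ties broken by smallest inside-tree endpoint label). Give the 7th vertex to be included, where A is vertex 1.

G

Prim's algorithm from A:
Step 1: cheapest edge leaving the tree is A B (17); add B.
Step 2: cheapest edge leaving the tree is B D (4); add D.
Step 3: cheapest edge leaving the tree is B H (8); add H.
Step 4: cheapest edge leaving the tree is E H (5); add E.
Step 5: cheapest edge leaving the tree is E F (6); add F.
Step 6: cheapest edge leaving the tree is F G (4); add G.
Step 7: cheapest edge leaving the tree is G I (3); add I.
Step 8: cheapest edge leaving the tree is C D (10); add C.
Vertex order: A, B, D, H, E, F, G, I, C. The 7th vertex is G.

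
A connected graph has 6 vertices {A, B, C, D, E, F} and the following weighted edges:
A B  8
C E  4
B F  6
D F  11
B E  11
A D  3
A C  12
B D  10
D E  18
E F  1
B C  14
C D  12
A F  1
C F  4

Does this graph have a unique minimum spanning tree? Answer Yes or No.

Kruskal's algorithm — process edges by increasing weight (ties by edge label):
A F (1): add — endpoints in different components.
E F (1): add — endpoints in different components.
A D (3): add — endpoints in different components.
C E (4): add — endpoints in different components.
C F (4): skip — C and F already connected.
B F (6): add — endpoints in different components.
Non-tree edge C F has weight 4, equal to the heaviest edge on its tree cycle — swapping gives another MST of the same weight. Not unique.

No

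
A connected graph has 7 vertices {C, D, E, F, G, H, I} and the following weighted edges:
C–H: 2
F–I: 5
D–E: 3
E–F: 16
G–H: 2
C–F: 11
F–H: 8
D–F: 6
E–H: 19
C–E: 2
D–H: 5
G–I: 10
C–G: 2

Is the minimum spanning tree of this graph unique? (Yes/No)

Kruskal: consider edges lightest-first.
C–E (2): add — endpoints in different components.
C–G (2): add — endpoints in different components.
C–H (2): add — endpoints in different components.
G–H (2): skip — G and H already connected.
D–E (3): add — endpoints in different components.
D–H (5): skip — D and H already connected.
F–I (5): add — endpoints in different components.
D–F (6): add — endpoints in different components.
Non-tree edge G–H has weight 2, equal to the heaviest edge on its tree cycle — swapping gives another MST of the same weight. Not unique.

No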